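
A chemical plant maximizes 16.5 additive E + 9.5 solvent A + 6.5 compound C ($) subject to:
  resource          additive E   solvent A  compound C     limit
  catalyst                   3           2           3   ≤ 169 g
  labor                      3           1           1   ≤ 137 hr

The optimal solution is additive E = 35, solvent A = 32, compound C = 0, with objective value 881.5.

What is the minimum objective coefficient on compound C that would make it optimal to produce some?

13.5

Both catalyst and labor are binding at x*.
From A_Bᵀ y = c: 3·y_catalyst + 3·y_labor = 16.5; 2·y_catalyst + 1·y_labor = 9.5.
Solving: y_catalyst = 4, y_labor = 1.5.
compound C enters the basis when its profit ≥ yᵀa₃ = 4·3 + 1.5·1 = 13.5.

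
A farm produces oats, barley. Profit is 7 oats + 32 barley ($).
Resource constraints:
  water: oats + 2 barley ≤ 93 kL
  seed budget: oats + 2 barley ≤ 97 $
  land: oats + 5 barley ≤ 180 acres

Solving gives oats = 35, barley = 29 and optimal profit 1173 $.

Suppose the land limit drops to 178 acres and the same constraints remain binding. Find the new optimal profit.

At the optimum: water uses 93 of 93 (binding); seed budget uses 93 of 97 (slack = 4); land uses 180 of 180 (binding).
By complementary slackness, y = 0 for the non-binding constraint.
The binding rows give the dual system: 1·y_water + 1·y_land = 7 and 2·y_water + 5·y_land = 32.
This yields shadow prices y_water = 1, y_land = 6.
Δz = y_land·Δb = 6 × (-2) = -12, so new z* = 1173 − 12 = 1161.

1161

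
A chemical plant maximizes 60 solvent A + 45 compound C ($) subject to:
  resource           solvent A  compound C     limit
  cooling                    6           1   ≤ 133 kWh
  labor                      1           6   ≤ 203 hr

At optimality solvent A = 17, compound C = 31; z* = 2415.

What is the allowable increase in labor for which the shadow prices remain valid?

Binding constraints: cooling, labor. The basis is B = [[6,1],[1,6]] with det 35.
Per unit increase in labor, x* moves by d = (-0.0286, 0.1714).
The basis stays optimal until solvent A reaches 0; allowable increase = 595 hr.

595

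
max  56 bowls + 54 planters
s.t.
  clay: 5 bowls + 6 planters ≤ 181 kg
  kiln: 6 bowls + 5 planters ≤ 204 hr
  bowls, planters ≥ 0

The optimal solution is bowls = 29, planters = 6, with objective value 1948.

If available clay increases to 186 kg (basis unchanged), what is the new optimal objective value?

Check each constraint at x*: clay 181/181 (tight); kiln 204/204 (tight).
Dual feasibility on the basic columns requires 5·y_clay + 6·y_kiln = 56, 6·y_clay + 5·y_kiln = 54.
This yields shadow prices y_clay = 4, y_kiln = 6.
Δz = y_clay·Δb = 4 × (5) = 20, so new z* = 1948 + 20 = 1968.

1968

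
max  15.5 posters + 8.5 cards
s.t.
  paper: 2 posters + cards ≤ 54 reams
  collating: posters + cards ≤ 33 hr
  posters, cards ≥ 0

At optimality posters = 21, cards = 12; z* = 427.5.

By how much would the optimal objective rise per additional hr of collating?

1.5

At the optimum: paper uses 54 of 54 (binding); collating uses 33 of 33 (binding).
Dual feasibility on the basic columns requires 2·y_paper + 1·y_collating = 15.5, 1·y_paper + 1·y_collating = 8.5.
→ y_paper = 7 and y_collating = 1.5.
Shadow price of collating = 1.5.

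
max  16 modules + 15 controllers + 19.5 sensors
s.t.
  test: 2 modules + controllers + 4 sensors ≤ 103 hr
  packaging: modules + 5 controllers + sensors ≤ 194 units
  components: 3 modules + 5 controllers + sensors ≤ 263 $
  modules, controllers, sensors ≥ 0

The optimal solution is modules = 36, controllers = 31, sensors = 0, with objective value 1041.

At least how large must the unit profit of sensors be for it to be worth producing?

22

Binding: test and components. Non-binding: packaging (3 unused).
Since packaging is not tight, its dual is 0.
Dual feasibility on the basic columns requires 2·y_test + 3·y_components = 16, 1·y_test + 5·y_components = 15.
Solving: y_test = 5, y_components = 2.
sensors enters the basis when its profit ≥ yᵀa₃ = 5·4 + 2·1 = 22.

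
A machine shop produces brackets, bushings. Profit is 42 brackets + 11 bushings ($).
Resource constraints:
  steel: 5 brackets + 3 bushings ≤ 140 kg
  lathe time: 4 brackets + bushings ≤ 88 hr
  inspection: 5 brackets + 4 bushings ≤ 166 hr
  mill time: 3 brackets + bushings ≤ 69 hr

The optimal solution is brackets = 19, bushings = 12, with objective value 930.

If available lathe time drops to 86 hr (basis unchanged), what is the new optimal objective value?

912

Check each constraint at x*: steel 131/140 (slack 9); lathe time 88/88 (tight); inspection 143/166 (slack 23); mill time 69/69 (tight).
By complementary slackness, y = 0 for the non-binding constraints.
Dual feasibility on the basic columns requires 4·y_lathe time + 3·y_mill time = 42, 1·y_lathe time + 1·y_mill time = 11.
Solving: y_lathe time = 9, y_mill time = 2.
Δz = y_lathe time·Δb = 9 × (-2) = -18, so new z* = 930 − 18 = 912.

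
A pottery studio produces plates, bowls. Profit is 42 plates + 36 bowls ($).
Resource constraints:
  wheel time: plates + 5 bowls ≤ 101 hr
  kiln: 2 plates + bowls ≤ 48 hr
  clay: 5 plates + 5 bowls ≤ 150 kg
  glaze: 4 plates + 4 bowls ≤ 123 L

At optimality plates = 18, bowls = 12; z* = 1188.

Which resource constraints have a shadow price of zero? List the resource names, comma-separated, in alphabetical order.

glaze, wheel time

wheel time: 78/101 (slack 23)
kiln: 48/48 (binding)
clay: 150/150 (binding)
glaze: 120/123 (slack 3)
By complementary slackness, a constraint with positive slack has shadow price 0 → glaze, wheel time.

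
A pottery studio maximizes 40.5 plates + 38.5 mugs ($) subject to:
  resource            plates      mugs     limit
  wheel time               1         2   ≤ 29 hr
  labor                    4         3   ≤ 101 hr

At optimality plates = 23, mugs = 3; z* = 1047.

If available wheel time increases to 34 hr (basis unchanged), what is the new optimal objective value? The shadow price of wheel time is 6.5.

1079.5

Δb = 5, so new z* = 1047 + (6.5)·(5) = 1047 + 32.5 = 1079.5.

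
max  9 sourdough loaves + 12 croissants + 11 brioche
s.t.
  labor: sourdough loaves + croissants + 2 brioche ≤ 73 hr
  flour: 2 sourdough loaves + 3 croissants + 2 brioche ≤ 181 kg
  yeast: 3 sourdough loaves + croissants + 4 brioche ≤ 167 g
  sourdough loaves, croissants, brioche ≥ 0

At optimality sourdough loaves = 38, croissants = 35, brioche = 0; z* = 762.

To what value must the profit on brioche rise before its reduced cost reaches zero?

At the optimum: labor uses 73 of 73 (binding); flour uses 181 of 181 (binding); yeast uses 149 of 167 (slack = 18).
Since yeast is not tight, its dual is 0.
The binding rows give the dual system: 1·y_labor + 2·y_flour = 9 and 1·y_labor + 3·y_flour = 12.
Solving: y_labor = 3, y_flour = 3.
brioche enters the basis when its profit ≥ yᵀa₃ = 3·2 + 3·2 = 12.

12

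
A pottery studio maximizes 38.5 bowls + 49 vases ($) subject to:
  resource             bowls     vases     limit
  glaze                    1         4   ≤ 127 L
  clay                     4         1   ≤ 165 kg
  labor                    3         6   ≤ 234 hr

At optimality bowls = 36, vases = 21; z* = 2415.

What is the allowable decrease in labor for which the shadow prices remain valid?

Binding constraints: clay, labor. The basis is B = [[4,1],[3,6]] with det 21.
Per unit decrease in labor, x* moves by d = (0.0476, -0.1905).
The basis stays optimal until vases reaches 0; allowable decrease = 110.25 hr.

110.25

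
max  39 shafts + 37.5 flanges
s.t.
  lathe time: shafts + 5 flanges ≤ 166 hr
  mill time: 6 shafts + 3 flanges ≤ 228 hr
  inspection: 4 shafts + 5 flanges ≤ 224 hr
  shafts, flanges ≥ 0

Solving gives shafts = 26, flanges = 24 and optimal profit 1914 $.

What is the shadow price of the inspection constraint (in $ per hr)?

Check each constraint at x*: lathe time 146/166 (slack 20); mill time 228/228 (tight); inspection 224/224 (tight).
Since lathe time is not tight, its dual is 0.
Dual feasibility on the basic columns requires 6·y_mill time + 4·y_inspection = 39, 3·y_mill time + 5·y_inspection = 37.5.
Solving: y_mill time = 2.5, y_inspection = 6.
Shadow price of inspection = 6.

6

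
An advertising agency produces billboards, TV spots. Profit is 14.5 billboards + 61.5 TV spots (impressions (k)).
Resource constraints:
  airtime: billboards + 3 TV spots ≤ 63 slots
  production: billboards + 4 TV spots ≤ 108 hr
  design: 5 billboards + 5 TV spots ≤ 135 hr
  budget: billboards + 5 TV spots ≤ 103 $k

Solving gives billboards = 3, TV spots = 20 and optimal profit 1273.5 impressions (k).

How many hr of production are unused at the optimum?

production used = 1·3 + 4·20 = 83; slack = 108 − 83 = 25.

25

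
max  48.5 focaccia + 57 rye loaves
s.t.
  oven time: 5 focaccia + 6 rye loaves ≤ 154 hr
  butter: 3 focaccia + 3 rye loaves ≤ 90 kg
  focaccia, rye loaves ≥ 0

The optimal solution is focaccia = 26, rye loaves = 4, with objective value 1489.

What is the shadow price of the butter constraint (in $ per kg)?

2

At the optimum: oven time uses 154 of 154 (binding); butter uses 90 of 90 (binding).
From A_Bᵀ y = c: 5·y_oven time + 3·y_butter = 48.5; 6·y_oven time + 3·y_butter = 57.
This yields shadow prices y_oven time = 8.5, y_butter = 2.
Shadow price of butter = 2.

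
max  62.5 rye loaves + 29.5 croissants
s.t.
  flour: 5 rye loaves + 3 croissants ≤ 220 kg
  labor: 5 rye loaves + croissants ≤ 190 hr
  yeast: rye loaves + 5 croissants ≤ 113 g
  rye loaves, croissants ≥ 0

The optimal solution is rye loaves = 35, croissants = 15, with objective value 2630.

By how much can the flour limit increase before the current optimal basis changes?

1.25

Binding constraints: flour, labor. The basis is B = [[5,3],[5,1]] with det -10.
Per unit increase in flour, x* moves by d = (-0.1, 0.5).
The basis stays optimal until yeast becomes binding; allowable increase = 1.25 kg.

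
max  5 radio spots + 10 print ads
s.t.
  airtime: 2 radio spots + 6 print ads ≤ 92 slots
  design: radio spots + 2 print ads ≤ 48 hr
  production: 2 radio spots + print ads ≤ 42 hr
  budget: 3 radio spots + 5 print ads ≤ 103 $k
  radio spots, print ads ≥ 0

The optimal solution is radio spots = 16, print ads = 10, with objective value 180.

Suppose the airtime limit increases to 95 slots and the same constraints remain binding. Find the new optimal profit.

184.5

At the optimum: airtime uses 92 of 92 (binding); design uses 36 of 48 (slack = 12); production uses 42 of 42 (binding); budget uses 98 of 103 (slack = 5).
Slack constraints have shadow price 0 (complementary slackness).
The binding rows give the dual system: 2·y_airtime + 2·y_production = 5 and 6·y_airtime + 1·y_production = 10.
This yields shadow prices y_airtime = 1.5, y_production = 1.
Δz = y_airtime·Δb = 1.5 × (3) = 4.5, so new z* = 180 + 4.5 = 184.5.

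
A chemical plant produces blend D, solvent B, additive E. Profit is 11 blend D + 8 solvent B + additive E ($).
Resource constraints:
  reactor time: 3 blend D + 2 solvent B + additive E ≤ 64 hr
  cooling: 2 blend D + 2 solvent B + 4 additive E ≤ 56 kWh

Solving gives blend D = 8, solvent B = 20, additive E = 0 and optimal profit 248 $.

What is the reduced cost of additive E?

Check each constraint at x*: reactor time 64/64 (tight); cooling 56/56 (tight).
The binding rows give the dual system: 3·y_reactor time + 2·y_cooling = 11 and 2·y_reactor time + 2·y_cooling = 8.
This yields shadow prices y_reactor time = 3, y_cooling = 1.
Reduced cost of additive E: c₃ − yᵀa₃ = 1 − (3·1 + 1·4) = 1 − 7 = -6.

-6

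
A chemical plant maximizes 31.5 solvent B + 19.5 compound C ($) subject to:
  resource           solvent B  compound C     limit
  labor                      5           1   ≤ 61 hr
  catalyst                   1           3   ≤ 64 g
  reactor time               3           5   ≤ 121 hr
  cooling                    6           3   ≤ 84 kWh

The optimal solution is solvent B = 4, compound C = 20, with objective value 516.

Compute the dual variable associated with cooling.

5

Check each constraint at x*: labor 40/61 (slack 21); catalyst 64/64 (tight); reactor time 112/121 (slack 9); cooling 84/84 (tight).
Slack constraints have shadow price 0 (complementary slackness).
Dual feasibility on the basic columns requires 1·y_catalyst + 6·y_cooling = 31.5, 3·y_catalyst + 3·y_cooling = 19.5.
→ y_catalyst = 1.5 and y_cooling = 5.
Shadow price of cooling = 5.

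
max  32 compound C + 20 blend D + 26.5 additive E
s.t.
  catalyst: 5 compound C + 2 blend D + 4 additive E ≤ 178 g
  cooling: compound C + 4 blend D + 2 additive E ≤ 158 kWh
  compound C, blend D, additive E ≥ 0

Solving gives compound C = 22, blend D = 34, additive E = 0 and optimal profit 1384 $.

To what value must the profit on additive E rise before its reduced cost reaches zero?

28

At the optimum: catalyst uses 178 of 178 (binding); cooling uses 158 of 158 (binding).
Dual feasibility on the basic columns requires 5·y_catalyst + 1·y_cooling = 32, 2·y_catalyst + 4·y_cooling = 20.
Solving: y_catalyst = 6, y_cooling = 2.
additive E enters the basis when its profit ≥ yᵀa₃ = 6·4 + 2·2 = 28.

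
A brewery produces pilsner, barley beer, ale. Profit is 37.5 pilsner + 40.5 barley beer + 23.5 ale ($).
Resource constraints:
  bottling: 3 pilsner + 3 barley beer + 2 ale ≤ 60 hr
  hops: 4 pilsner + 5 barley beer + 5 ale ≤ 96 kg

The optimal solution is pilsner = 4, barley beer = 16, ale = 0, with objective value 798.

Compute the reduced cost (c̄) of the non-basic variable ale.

-8.5

Check each constraint at x*: bottling 60/60 (tight); hops 96/96 (tight).
From A_Bᵀ y = c: 3·y_bottling + 4·y_hops = 37.5; 3·y_bottling + 5·y_hops = 40.5.
Solving: y_bottling = 8.5, y_hops = 3.
Reduced cost of ale: c₃ − yᵀa₃ = 23.5 − (8.5·2 + 3·5) = 23.5 − 32 = -8.5.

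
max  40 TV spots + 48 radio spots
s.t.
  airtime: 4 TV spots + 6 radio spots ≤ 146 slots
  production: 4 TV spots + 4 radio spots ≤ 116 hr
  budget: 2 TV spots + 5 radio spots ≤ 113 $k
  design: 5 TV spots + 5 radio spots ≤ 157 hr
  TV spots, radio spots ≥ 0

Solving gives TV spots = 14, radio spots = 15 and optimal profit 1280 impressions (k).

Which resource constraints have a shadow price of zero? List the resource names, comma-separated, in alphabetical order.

budget, design

airtime: 146/146 (binding)
production: 116/116 (binding)
budget: 103/113 (slack 10)
design: 145/157 (slack 12)
By complementary slackness, a constraint with positive slack has shadow price 0 → budget, design.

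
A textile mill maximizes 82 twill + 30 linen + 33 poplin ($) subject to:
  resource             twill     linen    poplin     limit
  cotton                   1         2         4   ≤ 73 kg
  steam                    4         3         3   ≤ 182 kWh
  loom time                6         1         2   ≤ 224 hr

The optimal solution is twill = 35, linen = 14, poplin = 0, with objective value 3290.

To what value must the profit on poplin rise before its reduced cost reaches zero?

39

Check each constraint at x*: cotton 63/73 (slack 10); steam 182/182 (tight); loom time 224/224 (tight).
Since cotton is not tight, its dual is 0.
The binding rows give the dual system: 4·y_steam + 6·y_loom time = 82 and 3·y_steam + 1·y_loom time = 30.
This yields shadow prices y_steam = 7, y_loom time = 9.
poplin enters the basis when its profit ≥ yᵀa₃ = 7·3 + 9·2 = 39.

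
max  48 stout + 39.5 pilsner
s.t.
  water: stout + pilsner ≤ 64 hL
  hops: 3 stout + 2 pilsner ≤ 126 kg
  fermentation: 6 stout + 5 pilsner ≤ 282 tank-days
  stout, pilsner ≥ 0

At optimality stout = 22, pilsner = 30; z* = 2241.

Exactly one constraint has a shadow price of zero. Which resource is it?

water

water: 52/64 (slack 12)
hops: 126/126 (binding)
fermentation: 282/282 (binding)
By complementary slackness, a constraint with positive slack has shadow price 0 → water.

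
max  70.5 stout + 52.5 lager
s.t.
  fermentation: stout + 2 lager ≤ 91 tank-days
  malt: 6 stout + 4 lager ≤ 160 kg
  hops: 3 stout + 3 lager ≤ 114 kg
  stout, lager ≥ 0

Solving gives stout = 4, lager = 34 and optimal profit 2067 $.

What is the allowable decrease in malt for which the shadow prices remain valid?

8

Binding constraints: malt, hops. The basis is B = [[6,4],[3,3]] with det 6.
Per unit decrease in malt, x* moves by d = (-0.5, 0.5).
The basis stays optimal until stout reaches 0; allowable decrease = 8 kg.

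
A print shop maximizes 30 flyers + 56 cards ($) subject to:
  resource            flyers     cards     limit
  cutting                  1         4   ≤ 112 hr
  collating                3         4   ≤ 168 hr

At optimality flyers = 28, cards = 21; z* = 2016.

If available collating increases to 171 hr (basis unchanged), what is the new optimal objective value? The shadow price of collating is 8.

Δb = 3, so new z* = 2016 + (8)·(3) = 2016 + 24 = 2040.

2040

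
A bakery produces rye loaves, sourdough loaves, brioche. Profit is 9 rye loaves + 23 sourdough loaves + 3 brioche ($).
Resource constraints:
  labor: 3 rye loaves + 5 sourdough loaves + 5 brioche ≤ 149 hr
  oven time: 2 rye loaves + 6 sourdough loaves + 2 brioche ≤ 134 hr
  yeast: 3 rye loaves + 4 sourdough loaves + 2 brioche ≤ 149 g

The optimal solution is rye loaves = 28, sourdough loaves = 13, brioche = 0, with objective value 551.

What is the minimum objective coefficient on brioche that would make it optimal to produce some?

Check each constraint at x*: labor 149/149 (tight); oven time 134/134 (tight); yeast 136/149 (slack 13).
Since yeast is not tight, its dual is 0.
From A_Bᵀ y = c: 3·y_labor + 2·y_oven time = 9; 5·y_labor + 6·y_oven time = 23.
Solving: y_labor = 1, y_oven time = 3.
brioche enters the basis when its profit ≥ yᵀa₃ = 1·5 + 3·2 = 11.

11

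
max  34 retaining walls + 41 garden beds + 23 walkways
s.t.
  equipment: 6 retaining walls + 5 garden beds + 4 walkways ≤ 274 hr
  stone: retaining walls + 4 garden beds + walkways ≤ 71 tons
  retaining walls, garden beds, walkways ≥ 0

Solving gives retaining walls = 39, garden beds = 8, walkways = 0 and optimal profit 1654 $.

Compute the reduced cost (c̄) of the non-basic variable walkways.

Both equipment and stone are binding at x*.
The binding rows give the dual system: 6·y_equipment + 1·y_stone = 34 and 5·y_equipment + 4·y_stone = 41.
This yields shadow prices y_equipment = 5, y_stone = 4.
Reduced cost of walkways: c₃ − yᵀa₃ = 23 − (5·4 + 4·1) = 23 − 24 = -1.

-1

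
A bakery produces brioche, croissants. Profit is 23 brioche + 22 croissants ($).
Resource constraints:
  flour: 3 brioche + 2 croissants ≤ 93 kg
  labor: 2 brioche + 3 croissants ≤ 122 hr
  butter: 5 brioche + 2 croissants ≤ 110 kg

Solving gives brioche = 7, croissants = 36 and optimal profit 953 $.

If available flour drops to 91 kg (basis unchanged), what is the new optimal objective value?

Check each constraint at x*: flour 93/93 (tight); labor 122/122 (tight); butter 107/110 (slack 3).
By complementary slackness, y = 0 for the non-binding constraint.
The binding rows give the dual system: 3·y_flour + 2·y_labor = 23 and 2·y_flour + 3·y_labor = 22.
→ y_flour = 5 and y_labor = 4.
Δz = y_flour·Δb = 5 × (-2) = -10, so new z* = 953 − 10 = 943.

943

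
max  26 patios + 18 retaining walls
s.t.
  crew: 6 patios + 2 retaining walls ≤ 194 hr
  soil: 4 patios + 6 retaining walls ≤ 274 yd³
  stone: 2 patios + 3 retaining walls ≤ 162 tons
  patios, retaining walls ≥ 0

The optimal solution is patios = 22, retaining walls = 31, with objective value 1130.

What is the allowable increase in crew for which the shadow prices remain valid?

217

Binding constraints: crew, soil. The basis is B = [[6,2],[4,6]] with det 28.
Per unit increase in crew, x* moves by d = (0.2143, -0.1429).
The basis stays optimal until retaining walls reaches 0; allowable increase = 217 hr.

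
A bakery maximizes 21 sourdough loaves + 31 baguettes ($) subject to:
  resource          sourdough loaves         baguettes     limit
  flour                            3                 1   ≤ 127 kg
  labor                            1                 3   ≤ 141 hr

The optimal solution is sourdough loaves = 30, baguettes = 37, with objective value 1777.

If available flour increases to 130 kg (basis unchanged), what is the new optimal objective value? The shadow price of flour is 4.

1789

Δb = 3, so new z* = 1777 + (4)·(3) = 1777 + 12 = 1789.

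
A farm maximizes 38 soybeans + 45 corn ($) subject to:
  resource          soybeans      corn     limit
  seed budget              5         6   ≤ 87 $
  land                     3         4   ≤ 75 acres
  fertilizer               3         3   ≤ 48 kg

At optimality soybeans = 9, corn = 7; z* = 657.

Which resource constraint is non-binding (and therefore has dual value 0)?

land

seed budget: 87/87 (binding)
land: 55/75 (slack 20)
fertilizer: 48/48 (binding)
By complementary slackness, a constraint with positive slack has shadow price 0 → land.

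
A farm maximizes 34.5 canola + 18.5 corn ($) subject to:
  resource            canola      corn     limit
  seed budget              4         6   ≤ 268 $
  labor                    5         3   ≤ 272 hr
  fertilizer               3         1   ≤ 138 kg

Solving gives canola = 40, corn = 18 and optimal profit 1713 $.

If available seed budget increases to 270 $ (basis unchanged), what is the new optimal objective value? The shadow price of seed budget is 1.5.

Δb = 2, so new z* = 1713 + (1.5)·(2) = 1713 + 3 = 1716.

1716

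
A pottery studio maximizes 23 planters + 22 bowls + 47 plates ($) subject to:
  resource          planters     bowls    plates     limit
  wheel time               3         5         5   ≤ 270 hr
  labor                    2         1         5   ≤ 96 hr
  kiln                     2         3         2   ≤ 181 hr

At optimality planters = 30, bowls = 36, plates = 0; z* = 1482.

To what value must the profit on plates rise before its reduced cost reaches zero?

50

Binding: wheel time and labor. Non-binding: kiln (13 unused).
By complementary slackness, y = 0 for the non-binding constraint.
From A_Bᵀ y = c: 3·y_wheel time + 2·y_labor = 23; 5·y_wheel time + 1·y_labor = 22.
→ y_wheel time = 3 and y_labor = 7.
plates enters the basis when its profit ≥ yᵀa₃ = 3·5 + 7·5 = 50.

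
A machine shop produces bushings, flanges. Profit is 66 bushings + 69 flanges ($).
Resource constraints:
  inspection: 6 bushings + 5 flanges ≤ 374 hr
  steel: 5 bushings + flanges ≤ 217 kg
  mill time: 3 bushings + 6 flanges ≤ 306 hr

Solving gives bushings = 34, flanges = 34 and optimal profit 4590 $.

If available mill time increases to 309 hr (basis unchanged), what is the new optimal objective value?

4602

At the optimum: inspection uses 374 of 374 (binding); steel uses 204 of 217 (slack = 13); mill time uses 306 of 306 (binding).
By complementary slackness, y = 0 for the non-binding constraint.
The binding rows give the dual system: 6·y_inspection + 3·y_mill time = 66 and 5·y_inspection + 6·y_mill time = 69.
Solving: y_inspection = 9, y_mill time = 4.
Δz = y_mill time·Δb = 4 × (3) = 12, so new z* = 4590 + 12 = 4602.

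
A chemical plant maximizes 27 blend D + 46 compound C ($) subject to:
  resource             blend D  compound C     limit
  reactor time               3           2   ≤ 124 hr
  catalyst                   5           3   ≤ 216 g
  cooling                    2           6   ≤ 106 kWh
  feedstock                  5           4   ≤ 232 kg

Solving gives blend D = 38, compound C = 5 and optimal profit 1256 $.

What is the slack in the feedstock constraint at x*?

22

feedstock used = 5·38 + 4·5 = 210; slack = 232 − 210 = 22.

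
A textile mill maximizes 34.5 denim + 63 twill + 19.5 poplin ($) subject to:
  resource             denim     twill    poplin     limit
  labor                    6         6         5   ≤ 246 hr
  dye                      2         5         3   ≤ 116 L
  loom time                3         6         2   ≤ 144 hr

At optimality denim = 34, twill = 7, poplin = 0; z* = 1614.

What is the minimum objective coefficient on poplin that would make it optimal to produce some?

Check each constraint at x*: labor 246/246 (tight); dye 103/116 (slack 13); loom time 144/144 (tight).
Slack constraints have shadow price 0 (complementary slackness).
Dual feasibility on the basic columns requires 6·y_labor + 3·y_loom time = 34.5, 6·y_labor + 6·y_loom time = 63.
This yields shadow prices y_labor = 1, y_loom time = 9.5.
poplin enters the basis when its profit ≥ yᵀa₃ = 1·5 + 9.5·2 = 24.

24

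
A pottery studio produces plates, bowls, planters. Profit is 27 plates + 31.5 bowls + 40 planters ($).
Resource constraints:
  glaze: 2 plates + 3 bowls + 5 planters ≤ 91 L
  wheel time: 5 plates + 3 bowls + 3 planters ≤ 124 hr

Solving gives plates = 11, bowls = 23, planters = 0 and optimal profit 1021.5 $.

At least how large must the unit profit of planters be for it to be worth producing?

48.5

At the optimum: glaze uses 91 of 91 (binding); wheel time uses 124 of 124 (binding).
Dual feasibility on the basic columns requires 2·y_glaze + 5·y_wheel time = 27, 3·y_glaze + 3·y_wheel time = 31.5.
Solving: y_glaze = 8.5, y_wheel time = 2.
planters enters the basis when its profit ≥ yᵀa₃ = 8.5·5 + 2·3 = 48.5.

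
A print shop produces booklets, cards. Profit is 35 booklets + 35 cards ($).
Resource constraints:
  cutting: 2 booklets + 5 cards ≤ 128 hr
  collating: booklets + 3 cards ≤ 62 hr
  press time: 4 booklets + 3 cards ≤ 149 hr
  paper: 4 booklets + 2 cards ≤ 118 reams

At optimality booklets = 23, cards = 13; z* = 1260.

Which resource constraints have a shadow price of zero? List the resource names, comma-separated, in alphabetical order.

cutting: 111/128 (slack 17)
collating: 62/62 (binding)
press time: 131/149 (slack 18)
paper: 118/118 (binding)
By complementary slackness, a constraint with positive slack has shadow price 0 → cutting, press time.

cutting, press time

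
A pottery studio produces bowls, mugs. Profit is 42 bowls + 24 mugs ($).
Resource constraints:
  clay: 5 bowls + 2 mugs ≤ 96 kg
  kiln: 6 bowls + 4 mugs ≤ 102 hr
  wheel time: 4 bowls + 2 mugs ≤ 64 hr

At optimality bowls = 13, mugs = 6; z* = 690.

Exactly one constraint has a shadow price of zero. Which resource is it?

clay

clay: 77/96 (slack 19)
kiln: 102/102 (binding)
wheel time: 64/64 (binding)
By complementary slackness, a constraint with positive slack has shadow price 0 → clay.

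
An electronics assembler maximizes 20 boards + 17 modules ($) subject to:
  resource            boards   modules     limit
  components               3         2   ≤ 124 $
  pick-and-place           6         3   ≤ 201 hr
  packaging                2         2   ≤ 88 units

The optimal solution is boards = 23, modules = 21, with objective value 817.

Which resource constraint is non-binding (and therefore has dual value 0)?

components: 111/124 (slack 13)
pick-and-place: 201/201 (binding)
packaging: 88/88 (binding)
By complementary slackness, a constraint with positive slack has shadow price 0 → components.

components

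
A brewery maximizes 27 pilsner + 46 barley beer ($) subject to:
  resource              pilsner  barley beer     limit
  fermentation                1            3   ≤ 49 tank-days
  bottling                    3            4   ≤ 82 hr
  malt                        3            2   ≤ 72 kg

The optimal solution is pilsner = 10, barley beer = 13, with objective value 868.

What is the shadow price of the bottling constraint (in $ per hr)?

7

Check each constraint at x*: fermentation 49/49 (tight); bottling 82/82 (tight); malt 56/72 (slack 16).
Since malt is not tight, its dual is 0.
The binding rows give the dual system: 1·y_fermentation + 3·y_bottling = 27 and 3·y_fermentation + 4·y_bottling = 46.
→ y_fermentation = 6 and y_bottling = 7.
Shadow price of bottling = 7.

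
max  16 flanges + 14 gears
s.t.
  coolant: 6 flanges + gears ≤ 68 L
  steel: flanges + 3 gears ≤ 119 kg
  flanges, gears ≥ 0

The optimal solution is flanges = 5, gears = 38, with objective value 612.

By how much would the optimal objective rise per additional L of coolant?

Check each constraint at x*: coolant 68/68 (tight); steel 119/119 (tight).
The binding rows give the dual system: 6·y_coolant + 1·y_steel = 16 and 1·y_coolant + 3·y_steel = 14.
→ y_coolant = 2 and y_steel = 4.
Shadow price of coolant = 2.

2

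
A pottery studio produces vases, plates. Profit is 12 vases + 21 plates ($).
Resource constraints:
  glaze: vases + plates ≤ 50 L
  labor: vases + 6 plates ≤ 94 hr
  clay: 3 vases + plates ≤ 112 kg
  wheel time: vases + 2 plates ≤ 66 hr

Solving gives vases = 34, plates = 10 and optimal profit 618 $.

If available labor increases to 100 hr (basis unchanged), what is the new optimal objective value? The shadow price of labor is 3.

636

Δb = 6, so new z* = 618 + (3)·(6) = 618 + 18 = 636.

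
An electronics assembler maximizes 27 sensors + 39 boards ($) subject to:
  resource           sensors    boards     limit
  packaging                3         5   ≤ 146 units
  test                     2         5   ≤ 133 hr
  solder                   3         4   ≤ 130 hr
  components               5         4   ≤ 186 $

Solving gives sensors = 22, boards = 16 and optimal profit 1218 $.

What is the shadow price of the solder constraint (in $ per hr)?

Binding: packaging and solder. Non-binding: test (9 unused), components (12 unused).
By complementary slackness, y = 0 for the non-binding constraints.
From A_Bᵀ y = c: 3·y_packaging + 3·y_solder = 27; 5·y_packaging + 4·y_solder = 39.
→ y_packaging = 3 and y_solder = 6.
Shadow price of solder = 6.

6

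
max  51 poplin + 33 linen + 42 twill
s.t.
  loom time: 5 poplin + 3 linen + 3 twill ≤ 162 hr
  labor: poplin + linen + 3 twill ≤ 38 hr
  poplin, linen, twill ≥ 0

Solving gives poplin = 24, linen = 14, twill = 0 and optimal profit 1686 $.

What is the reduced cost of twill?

-3

Check each constraint at x*: loom time 162/162 (tight); labor 38/38 (tight).
From A_Bᵀ y = c: 5·y_loom time + 1·y_labor = 51; 3·y_loom time + 1·y_labor = 33.
This yields shadow prices y_loom time = 9, y_labor = 6.
Reduced cost of twill: c₃ − yᵀa₃ = 42 − (9·3 + 6·3) = 42 − 45 = -3.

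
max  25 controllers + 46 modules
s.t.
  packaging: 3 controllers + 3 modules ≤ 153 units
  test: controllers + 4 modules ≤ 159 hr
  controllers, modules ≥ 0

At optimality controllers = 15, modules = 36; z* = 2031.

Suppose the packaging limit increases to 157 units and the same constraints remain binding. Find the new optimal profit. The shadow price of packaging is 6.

Δb = 4, so new z* = 2031 + (6)·(4) = 2031 + 24 = 2055.

2055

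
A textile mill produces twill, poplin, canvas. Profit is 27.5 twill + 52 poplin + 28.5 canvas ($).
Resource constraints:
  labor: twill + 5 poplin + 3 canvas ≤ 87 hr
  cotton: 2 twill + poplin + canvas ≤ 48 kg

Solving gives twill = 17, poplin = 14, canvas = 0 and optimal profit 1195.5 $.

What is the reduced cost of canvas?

Both labor and cotton are binding at x*.
The binding rows give the dual system: 1·y_labor + 2·y_cotton = 27.5 and 5·y_labor + 1·y_cotton = 52.
Solving: y_labor = 8.5, y_cotton = 9.5.
Reduced cost of canvas: c₃ − yᵀa₃ = 28.5 − (8.5·3 + 9.5·1) = 28.5 − 35 = -6.5.

-6.5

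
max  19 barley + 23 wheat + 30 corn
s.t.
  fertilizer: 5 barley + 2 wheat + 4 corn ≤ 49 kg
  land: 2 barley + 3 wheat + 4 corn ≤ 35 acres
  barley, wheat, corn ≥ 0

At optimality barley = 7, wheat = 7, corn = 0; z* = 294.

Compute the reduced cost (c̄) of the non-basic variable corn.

-2

Check each constraint at x*: fertilizer 49/49 (tight); land 35/35 (tight).
From A_Bᵀ y = c: 5·y_fertilizer + 2·y_land = 19; 2·y_fertilizer + 3·y_land = 23.
This yields shadow prices y_fertilizer = 1, y_land = 7.
Reduced cost of corn: c₃ − yᵀa₃ = 30 − (1·4 + 7·4) = 30 − 32 = -2.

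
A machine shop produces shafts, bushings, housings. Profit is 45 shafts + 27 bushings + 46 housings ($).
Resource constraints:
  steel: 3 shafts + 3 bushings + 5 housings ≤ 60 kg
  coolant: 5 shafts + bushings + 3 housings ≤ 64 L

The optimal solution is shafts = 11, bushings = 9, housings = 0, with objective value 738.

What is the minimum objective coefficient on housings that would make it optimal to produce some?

At the optimum: steel uses 60 of 60 (binding); coolant uses 64 of 64 (binding).
The binding rows give the dual system: 3·y_steel + 5·y_coolant = 45 and 3·y_steel + 1·y_coolant = 27.
This yields shadow prices y_steel = 7.5, y_coolant = 4.5.
housings enters the basis when its profit ≥ yᵀa₃ = 7.5·5 + 4.5·3 = 51.

51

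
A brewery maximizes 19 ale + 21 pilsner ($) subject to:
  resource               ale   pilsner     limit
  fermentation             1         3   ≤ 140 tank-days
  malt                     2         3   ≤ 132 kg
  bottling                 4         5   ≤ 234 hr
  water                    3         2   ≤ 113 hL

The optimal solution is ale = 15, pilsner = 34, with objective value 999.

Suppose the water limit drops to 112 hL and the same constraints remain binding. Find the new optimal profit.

996

Check each constraint at x*: fermentation 117/140 (slack 23); malt 132/132 (tight); bottling 230/234 (slack 4); water 113/113 (tight).
By complementary slackness, y = 0 for the non-binding constraints.
The binding rows give the dual system: 2·y_malt + 3·y_water = 19 and 3·y_malt + 2·y_water = 21.
Solving: y_malt = 5, y_water = 3.
Δz = y_water·Δb = 3 × (-1) = -3, so new z* = 999 − 3 = 996.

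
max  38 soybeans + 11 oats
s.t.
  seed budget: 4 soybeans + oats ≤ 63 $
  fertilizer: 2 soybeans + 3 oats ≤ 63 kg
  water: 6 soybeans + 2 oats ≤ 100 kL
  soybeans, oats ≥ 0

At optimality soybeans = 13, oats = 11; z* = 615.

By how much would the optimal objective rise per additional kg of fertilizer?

Check each constraint at x*: seed budget 63/63 (tight); fertilizer 59/63 (slack 4); water 100/100 (tight).
Slack constraints have shadow price 0 (complementary slackness).
The binding rows give the dual system: 4·y_seed budget + 6·y_water = 38 and 1·y_seed budget + 2·y_water = 11.
Solving: y_seed budget = 5, y_water = 3.
Shadow price of fertilizer = 0.

0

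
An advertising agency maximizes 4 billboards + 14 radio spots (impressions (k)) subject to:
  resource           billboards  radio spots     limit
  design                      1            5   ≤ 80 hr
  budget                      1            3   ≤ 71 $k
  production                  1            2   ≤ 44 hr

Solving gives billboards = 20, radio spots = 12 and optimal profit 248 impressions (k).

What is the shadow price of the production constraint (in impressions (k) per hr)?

At the optimum: design uses 80 of 80 (binding); budget uses 56 of 71 (slack = 15); production uses 44 of 44 (binding).
Slack constraints have shadow price 0 (complementary slackness).
Dual feasibility on the basic columns requires 1·y_design + 1·y_production = 4, 5·y_design + 2·y_production = 14.
Solving: y_design = 2, y_production = 2.
Shadow price of production = 2.

2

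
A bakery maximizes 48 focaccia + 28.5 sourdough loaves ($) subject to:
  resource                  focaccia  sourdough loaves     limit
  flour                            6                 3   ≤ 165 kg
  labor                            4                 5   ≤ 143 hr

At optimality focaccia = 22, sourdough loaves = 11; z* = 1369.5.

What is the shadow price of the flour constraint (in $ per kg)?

Check each constraint at x*: flour 165/165 (tight); labor 143/143 (tight).
From A_Bᵀ y = c: 6·y_flour + 4·y_labor = 48; 3·y_flour + 5·y_labor = 28.5.
Solving: y_flour = 7, y_labor = 1.5.
Shadow price of flour = 7.

7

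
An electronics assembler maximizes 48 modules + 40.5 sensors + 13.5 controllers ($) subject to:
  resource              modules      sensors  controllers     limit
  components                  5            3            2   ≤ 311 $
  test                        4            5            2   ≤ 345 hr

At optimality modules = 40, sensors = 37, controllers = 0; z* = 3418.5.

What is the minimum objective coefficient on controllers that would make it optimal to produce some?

At the optimum: components uses 311 of 311 (binding); test uses 345 of 345 (binding).
The binding rows give the dual system: 5·y_components + 4·y_test = 48 and 3·y_components + 5·y_test = 40.5.
This yields shadow prices y_components = 6, y_test = 4.5.
controllers enters the basis when its profit ≥ yᵀa₃ = 6·2 + 4.5·2 = 21.

21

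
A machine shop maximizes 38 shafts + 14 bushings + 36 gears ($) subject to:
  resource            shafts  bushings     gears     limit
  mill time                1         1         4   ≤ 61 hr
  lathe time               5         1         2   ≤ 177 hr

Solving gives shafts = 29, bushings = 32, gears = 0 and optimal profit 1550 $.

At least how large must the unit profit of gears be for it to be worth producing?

44

Check each constraint at x*: mill time 61/61 (tight); lathe time 177/177 (tight).
Dual feasibility on the basic columns requires 1·y_mill time + 5·y_lathe time = 38, 1·y_mill time + 1·y_lathe time = 14.
This yields shadow prices y_mill time = 8, y_lathe time = 6.
gears enters the basis when its profit ≥ yᵀa₃ = 8·4 + 6·2 = 44.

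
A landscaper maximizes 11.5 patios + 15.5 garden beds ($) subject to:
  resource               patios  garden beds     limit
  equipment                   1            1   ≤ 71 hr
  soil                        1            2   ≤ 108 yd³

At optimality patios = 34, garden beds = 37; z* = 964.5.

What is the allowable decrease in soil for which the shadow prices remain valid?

Binding constraints: equipment, soil. The basis is B = [[1,1],[1,2]] with det 1.
Per unit decrease in soil, x* moves by d = (1, -1).
The basis stays optimal until garden beds reaches 0; allowable decrease = 37 yd³.

37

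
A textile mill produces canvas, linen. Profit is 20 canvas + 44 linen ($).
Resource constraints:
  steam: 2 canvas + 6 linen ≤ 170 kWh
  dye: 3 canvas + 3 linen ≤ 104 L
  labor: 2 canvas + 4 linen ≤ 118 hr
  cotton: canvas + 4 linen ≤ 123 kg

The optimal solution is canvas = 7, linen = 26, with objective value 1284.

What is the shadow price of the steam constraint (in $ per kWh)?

2

Binding: steam and labor. Non-binding: dye (5 unused), cotton (12 unused).
By complementary slackness, y = 0 for the non-binding constraints.
Dual feasibility on the basic columns requires 2·y_steam + 2·y_labor = 20, 6·y_steam + 4·y_labor = 44.
This yields shadow prices y_steam = 2, y_labor = 8.
Shadow price of steam = 2.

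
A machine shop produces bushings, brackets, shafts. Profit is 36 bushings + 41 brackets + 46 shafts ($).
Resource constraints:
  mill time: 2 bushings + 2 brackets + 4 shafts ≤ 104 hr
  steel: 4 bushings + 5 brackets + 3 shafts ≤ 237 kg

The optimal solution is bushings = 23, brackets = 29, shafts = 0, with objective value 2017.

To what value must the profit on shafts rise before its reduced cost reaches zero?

47

Check each constraint at x*: mill time 104/104 (tight); steel 237/237 (tight).
The binding rows give the dual system: 2·y_mill time + 4·y_steel = 36 and 2·y_mill time + 5·y_steel = 41.
This yields shadow prices y_mill time = 8, y_steel = 5.
shafts enters the basis when its profit ≥ yᵀa₃ = 8·4 + 5·3 = 47.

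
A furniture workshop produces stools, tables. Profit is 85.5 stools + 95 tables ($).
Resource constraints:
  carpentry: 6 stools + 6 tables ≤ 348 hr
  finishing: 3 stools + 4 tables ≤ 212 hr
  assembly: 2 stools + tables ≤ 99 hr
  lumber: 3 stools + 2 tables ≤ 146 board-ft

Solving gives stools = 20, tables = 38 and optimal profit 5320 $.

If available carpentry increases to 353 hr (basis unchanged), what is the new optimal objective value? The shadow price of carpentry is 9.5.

5367.5

Δb = 5, so new z* = 5320 + (9.5)·(5) = 5320 + 47.5 = 5367.5.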